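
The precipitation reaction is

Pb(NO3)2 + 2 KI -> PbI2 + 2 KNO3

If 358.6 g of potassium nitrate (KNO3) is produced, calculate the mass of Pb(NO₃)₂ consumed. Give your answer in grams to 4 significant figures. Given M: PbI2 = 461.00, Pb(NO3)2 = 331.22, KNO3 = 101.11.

n(KNO3) = 358.60 g / 101.11 g/mol = 3.5466 mol.
From the equation the KNO3:Pb(NO3)2 mole ratio is 2:1, so n(Pb(NO3)2) = 3.5466 × 1/2 = 1.7733 mol.
Mass of Pb(NO3)2 = 1.7733 mol × 331.22 g/mol = 587.36 g.

587.4 g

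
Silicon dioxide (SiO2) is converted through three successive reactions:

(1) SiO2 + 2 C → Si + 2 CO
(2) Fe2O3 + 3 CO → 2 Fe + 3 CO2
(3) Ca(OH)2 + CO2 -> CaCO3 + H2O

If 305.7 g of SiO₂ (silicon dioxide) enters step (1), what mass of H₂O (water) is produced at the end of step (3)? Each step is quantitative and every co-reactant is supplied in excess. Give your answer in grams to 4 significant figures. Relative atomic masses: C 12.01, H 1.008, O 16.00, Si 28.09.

M(SiO2) = 28.09 + 2(16.00) = 60.09 g/mol.
M(H2O) = 2(1.008) + 16.00 = 18.016 g/mol.
n(SiO2) = 305.7 / 60.09 = 5.0874 mol.
Reaction (1): SiO2→CO ratio 1:2 ⇒ n(CO) = 10.175 mol.
Reaction (2): CO→CO2 ratio 3:3 ⇒ n(CO2) = 10.175 mol.
Reaction (3): CO2→H2O ratio 1:1 ⇒ n(H2O) = 10.175 mol.
Mass of H2O = 10.175 × 18.016 = 183.31 g.

183.3 g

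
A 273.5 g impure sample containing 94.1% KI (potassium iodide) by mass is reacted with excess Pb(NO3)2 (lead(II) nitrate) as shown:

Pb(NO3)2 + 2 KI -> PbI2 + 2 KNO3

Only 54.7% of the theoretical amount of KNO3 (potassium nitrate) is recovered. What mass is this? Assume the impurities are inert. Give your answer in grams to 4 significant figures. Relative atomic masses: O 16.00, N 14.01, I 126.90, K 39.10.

85.75 g

Pure KI available = 273.5 g × 0.941 = 257.36 g.
M(KI) = 39.10 + 126.90 = 166.00 g/mol.
M(KNO3) = 39.10 + 14.01 + 3(16.00) = 101.11 g/mol.
n(KI) = 257.36 g / 166.00 g/mol = 1.5504 mol.
From the equation the KI:KNO3 mole ratio is 2:2, so n(KNO3) = 1.5504 × 2/2 = 1.5504 mol.
Mass of KNO3 = 1.5504 mol × 101.11 g/mol = 156.76 g.
Actual mass collected = 156.76 g × 0.547 = 85.747 g.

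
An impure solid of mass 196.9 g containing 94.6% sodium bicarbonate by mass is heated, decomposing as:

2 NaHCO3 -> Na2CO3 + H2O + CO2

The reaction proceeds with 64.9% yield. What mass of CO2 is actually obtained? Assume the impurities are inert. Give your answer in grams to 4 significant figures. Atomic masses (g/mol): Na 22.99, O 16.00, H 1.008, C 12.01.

31.67 g

Pure NaHCO3 available = 196.9 g × 0.946 = 186.27 g.
M(NaHCO3) = 22.99 + 1.008 + 12.01 + 3(16.00) = 84.008 g/mol.
M(CO2) = 12.01 + 2(16.00) = 44.01 g/mol.
n(NaHCO3) = 186.27 g / 84.008 g/mol = 2.2173 mol.
From the equation the NaHCO3:CO2 mole ratio is 2:1, so n(CO2) = 2.2173 × 1/2 = 1.1086 mol.
Mass of CO2 = 1.1086 mol × 44.01 g/mol = 48.791 g.
Actual mass collected = 48.791 g × 0.649 = 31.665 g.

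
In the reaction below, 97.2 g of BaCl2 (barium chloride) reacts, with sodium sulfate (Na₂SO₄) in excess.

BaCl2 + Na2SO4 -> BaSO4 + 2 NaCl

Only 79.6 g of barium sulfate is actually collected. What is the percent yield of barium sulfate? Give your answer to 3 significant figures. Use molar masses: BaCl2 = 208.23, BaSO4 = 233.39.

73.1 %

n(BaCl2) = 97.20 g / 208.23 g/mol = 0.4668 mol.
From the equation the BaCl2:BaSO4 mole ratio is 1:1, so n(BaSO4) = 0.4668 × 1/1 = 0.4668 mol.
Mass of BaSO4 = 0.4668 mol × 233.39 g/mol = 108.9 g.
This is the theoretical yield. Percent yield = 79.6 g / 108.9 g × 100% = 73.06%.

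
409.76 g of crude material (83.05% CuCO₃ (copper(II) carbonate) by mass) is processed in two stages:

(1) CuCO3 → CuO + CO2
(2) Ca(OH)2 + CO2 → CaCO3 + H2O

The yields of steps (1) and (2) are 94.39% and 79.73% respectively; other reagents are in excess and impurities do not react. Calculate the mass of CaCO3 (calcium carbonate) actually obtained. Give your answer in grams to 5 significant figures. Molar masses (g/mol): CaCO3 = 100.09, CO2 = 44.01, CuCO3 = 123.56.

Pure CuCO3 = 409.76 × 0.8305 = 340.306 g.
n(CuCO3) = 340.306 / 123.56 = 2.75417 mol.
Step 1 (CuCO3:CO2 = 1:1): theoretical n(CO2) = 2.75417 mol; at 94.39% yield, n(CO2) = 2.59966 mol.
Step 2 (CO2:CaCO3 = 1:1): theoretical n(CaCO3) = 2.59966 mol, so theoretical mass = 2.59966 × 100.09 = 260.200 g.
At 79.73% yield, actual mass of CaCO3 = 260.200 × 0.7973 = 207.458 g.

207.46 g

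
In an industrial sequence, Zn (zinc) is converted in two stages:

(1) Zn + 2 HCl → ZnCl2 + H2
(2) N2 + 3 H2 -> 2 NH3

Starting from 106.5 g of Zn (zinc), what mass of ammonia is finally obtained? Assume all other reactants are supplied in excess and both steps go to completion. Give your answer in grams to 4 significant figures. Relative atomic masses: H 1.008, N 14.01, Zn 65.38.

18.50 g

M(Zn) = 65.38 g/mol.
M(NH3) = 14.01 + 3(1.008) = 17.034 g/mol.
n(Zn) = 106.50 / 65.38 = 1.6289 mol.
Step 1 gives a 1:1 ratio of Zn to H2, so n(H2) = 1.6289 mol.
In step 2 the H2:NH3 ratio is 3:2, so n(NH3) = 1.0860 mol.
Mass of NH3 = 1.0860 × 17.034 = 18.498 g.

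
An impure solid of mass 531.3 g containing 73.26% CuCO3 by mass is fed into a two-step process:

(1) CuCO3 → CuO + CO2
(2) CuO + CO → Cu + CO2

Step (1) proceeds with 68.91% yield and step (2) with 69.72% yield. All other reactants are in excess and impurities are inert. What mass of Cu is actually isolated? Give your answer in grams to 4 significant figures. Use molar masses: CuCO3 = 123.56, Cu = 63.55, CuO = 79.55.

96.18 g

Pure CuCO3 = 531.3 × 0.7326 = 389.23 g.
n(CuCO3) = 389.23 / 123.56 = 3.1501 mol.
Step 1 (CuCO3:CuO = 1:1): theoretical n(CuO) = 3.1501 mol; at 68.91% yield, n(CuO) = 2.1708 mol.
Step 2 (CuO:Cu = 1:1): theoretical n(Cu) = 2.1708 mol, so theoretical mass = 2.1708 × 63.55 = 137.95 g.
At 69.72% yield, actual mass of Cu = 137.95 × 0.6972 = 96.180 g.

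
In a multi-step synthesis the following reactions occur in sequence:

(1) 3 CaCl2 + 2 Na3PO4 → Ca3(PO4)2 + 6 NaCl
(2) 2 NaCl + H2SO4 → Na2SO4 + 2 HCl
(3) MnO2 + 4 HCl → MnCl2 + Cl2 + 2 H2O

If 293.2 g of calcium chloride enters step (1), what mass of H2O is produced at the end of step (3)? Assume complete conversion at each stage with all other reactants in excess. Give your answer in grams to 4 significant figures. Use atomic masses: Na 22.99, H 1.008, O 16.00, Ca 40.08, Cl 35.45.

47.60 g

M(CaCl2) = 40.08 + 2(35.45) = 110.98 g/mol.
M(H2O) = 2(1.008) + 16.00 = 18.016 g/mol.
n(CaCl2) = 293.2 / 110.98 = 2.6419 mol.
Reaction (1): CaCl2→NaCl ratio 3:6 ⇒ n(NaCl) = 5.2838 mol.
Reaction (2): NaCl→HCl ratio 2:2 ⇒ n(HCl) = 5.2838 mol.
Reaction (3): HCl→H2O ratio 4:2 ⇒ n(H2O) = 2.6419 mol.
Mass of H2O = 2.6419 × 18.016 = 47.597 g.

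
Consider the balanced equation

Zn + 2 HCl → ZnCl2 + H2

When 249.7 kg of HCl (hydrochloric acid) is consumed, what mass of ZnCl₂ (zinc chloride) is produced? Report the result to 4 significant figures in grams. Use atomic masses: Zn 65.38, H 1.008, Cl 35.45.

466700 g

M(HCl) = 1.008 + 35.45 = 36.458 g/mol.
M(ZnCl2) = 65.38 + 2(35.45) = 136.28 g/mol.
Convert: 249.7 kg = 249700 g.
n(HCl) = 249700 g / 36.458 g/mol = 6849.0 mol.
From the equation the HCl:ZnCl2 mole ratio is 2:1, so n(ZnCl2) = 6849.0 × 1/2 = 3424.5 mol.
Mass of ZnCl2 = 3424.5 mol × 136.28 g/mol = 466690 g.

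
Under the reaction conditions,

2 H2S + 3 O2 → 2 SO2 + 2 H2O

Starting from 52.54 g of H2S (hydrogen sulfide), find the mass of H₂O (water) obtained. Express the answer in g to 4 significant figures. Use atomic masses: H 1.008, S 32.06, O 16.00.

27.78 g

M(H2S) = 2(1.008) + 32.06 = 34.076 g/mol.
M(H2O) = 2(1.008) + 16.00 = 18.016 g/mol.
n(H2S) = 52.540 g / 34.076 g/mol = 1.5418 mol.
From the equation the H2S:H2O mole ratio is 2:2, so n(H2O) = 1.5418 × 2/2 = 1.5418 mol.
Mass of H2O = 1.5418 mol × 18.016 g/mol = 27.778 g.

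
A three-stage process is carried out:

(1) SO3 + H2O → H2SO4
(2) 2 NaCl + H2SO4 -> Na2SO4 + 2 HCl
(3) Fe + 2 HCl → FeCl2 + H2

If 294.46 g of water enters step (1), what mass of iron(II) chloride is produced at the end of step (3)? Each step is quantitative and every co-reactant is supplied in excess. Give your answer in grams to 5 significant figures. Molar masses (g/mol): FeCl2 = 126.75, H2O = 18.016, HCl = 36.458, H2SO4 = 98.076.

2071.6 g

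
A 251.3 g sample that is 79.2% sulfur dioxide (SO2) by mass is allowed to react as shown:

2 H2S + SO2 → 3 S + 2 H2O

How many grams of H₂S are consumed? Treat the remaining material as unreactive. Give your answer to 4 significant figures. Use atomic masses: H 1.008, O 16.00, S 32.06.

211.7 g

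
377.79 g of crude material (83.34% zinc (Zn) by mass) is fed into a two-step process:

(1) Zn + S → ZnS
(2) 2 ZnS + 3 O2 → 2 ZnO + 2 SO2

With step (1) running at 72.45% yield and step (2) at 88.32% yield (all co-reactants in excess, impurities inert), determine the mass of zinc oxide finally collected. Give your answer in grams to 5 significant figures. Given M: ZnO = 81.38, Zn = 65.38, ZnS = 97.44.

Pure Zn = 377.79 × 0.8334 = 314.850 g.
n(Zn) = 314.850 / 65.38 = 4.81570 mol.
Step 1 (Zn:ZnS = 1:1): theoretical n(ZnS) = 4.81570 mol; at 72.45% yield, n(ZnS) = 3.48897 mol.
Step 2 (ZnS:ZnO = 2:2): theoretical n(ZnO) = 3.48897 mol, so theoretical mass = 3.48897 × 81.38 = 283.933 g.
At 88.32% yield, actual mass of ZnO = 283.933 × 0.8832 = 250.769 g.

250.77 g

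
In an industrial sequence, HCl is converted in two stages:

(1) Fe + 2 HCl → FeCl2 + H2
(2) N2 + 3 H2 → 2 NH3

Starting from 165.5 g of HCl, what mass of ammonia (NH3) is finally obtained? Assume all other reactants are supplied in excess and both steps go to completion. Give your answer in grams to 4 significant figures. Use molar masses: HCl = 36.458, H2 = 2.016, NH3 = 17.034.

n(HCl) = 165.50 / 36.458 = 4.5395 mol.
Step 1 gives a 2:1 ratio of HCl to H2, so n(H2) = 2.2697 mol.
In step 2 the H2:NH3 ratio is 3:2, so n(NH3) = 1.5132 mol.
Mass of NH3 = 1.5132 × 17.034 = 25.775 g.

25.78 g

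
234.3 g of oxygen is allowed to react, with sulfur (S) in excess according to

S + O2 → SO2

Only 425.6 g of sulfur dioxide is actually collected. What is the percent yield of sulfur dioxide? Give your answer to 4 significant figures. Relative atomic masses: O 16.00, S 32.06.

M(O2) = 2(16.00) = 32.00 g/mol.
M(SO2) = 32.06 + 2(16.00) = 64.06 g/mol.
n(O2) = 234.30 g / 32.00 g/mol = 7.3219 mol.
From the equation the O2:SO2 mole ratio is 1:1, so n(SO2) = 7.3219 × 1/1 = 7.3219 mol.
Mass of SO2 = 7.3219 mol × 64.06 g/mol = 469.04 g.
This is the theoretical yield. Percent yield = 425.6 g / 469.04 g × 100% = 90.739%.

90.74 %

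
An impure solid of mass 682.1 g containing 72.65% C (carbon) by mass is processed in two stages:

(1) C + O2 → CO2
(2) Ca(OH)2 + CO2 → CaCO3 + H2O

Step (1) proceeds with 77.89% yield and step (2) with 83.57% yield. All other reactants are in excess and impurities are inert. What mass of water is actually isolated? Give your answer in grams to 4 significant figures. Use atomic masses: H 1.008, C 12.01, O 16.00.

Pure C = 682.1 × 0.7265 = 495.55 g.
M(C) = 12.01 g/mol.
M(H2O) = 2(1.008) + 16.00 = 18.016 g/mol.
n(C) = 495.55 / 12.01 = 41.261 mol.
Step 1 (C:CO2 = 1:1): theoretical n(CO2) = 41.261 mol; at 77.89% yield, n(CO2) = 32.138 mol.
Step 2 (CO2:H2O = 1:1): theoretical n(H2O) = 32.138 mol, so theoretical mass = 32.138 × 18.016 = 579.00 g.
At 83.57% yield, actual mass of H2O = 579.00 × 0.8357 = 483.87 g.

483.9 g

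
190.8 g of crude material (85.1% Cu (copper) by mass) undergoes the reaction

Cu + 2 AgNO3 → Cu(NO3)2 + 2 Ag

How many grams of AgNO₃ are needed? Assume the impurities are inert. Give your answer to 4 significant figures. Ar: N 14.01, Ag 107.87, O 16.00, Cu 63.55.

Mass of pure Cu = 190.8 g × 0.851 = 162.37 g.
M(Cu) = 63.55 g/mol.
M(AgNO3) = 107.87 + 14.01 + 3(16.00) = 169.88 g/mol.
n(Cu) = 162.37 g / 63.55 g/mol = 2.5550 mol.
From the equation the Cu:AgNO3 mole ratio is 1:2, so n(AgNO3) = 2.5550 × 2/1 = 5.1100 mol.
Mass of AgNO3 = 5.1100 mol × 169.88 g/mol = 868.09 g.

868.1 g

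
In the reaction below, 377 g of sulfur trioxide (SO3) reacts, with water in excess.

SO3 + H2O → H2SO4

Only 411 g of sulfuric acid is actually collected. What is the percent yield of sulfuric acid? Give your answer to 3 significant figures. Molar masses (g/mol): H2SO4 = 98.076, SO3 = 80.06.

n(SO3) = 377.0 g / 80.06 g/mol = 4.709 mol.
From the equation the SO3:H2SO4 mole ratio is 1:1, so n(H2SO4) = 4.709 × 1/1 = 4.709 mol.
Mass of H2SO4 = 4.709 mol × 98.076 g/mol = 461.8 g.
This is the theoretical yield. Percent yield = 411 g / 461.8 g × 100% = 88.99%.

89.0 %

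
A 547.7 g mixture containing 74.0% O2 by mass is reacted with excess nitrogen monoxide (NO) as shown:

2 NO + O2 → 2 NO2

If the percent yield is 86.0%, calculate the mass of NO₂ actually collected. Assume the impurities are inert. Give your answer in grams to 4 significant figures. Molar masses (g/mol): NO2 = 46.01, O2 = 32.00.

Pure O2 available = 547.7 g × 0.740 = 405.30 g.
n(O2) = 405.30 g / 32.00 g/mol = 12.666 mol.
From the equation the O2:NO2 mole ratio is 1:2, so n(NO2) = 12.666 × 2/1 = 25.331 mol.
Mass of NO2 = 25.331 mol × 46.01 g/mol = 1165.5 g.
Actual mass collected = 1165.5 g × 0.860 = 1002.3 g.

1002 g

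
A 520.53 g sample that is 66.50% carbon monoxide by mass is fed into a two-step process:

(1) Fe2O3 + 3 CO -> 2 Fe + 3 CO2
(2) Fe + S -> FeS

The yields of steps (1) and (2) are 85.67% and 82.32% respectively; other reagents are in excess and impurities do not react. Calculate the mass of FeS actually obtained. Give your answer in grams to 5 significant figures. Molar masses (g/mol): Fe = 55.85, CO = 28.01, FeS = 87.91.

Pure CO = 520.53 × 0.6650 = 346.152 g.
n(CO) = 346.152 / 28.01 = 12.3582 mol.
Step 1 (CO:Fe = 3:2): theoretical n(Fe) = 8.23878 mol; at 85.67% yield, n(Fe) = 7.05817 mol.
Step 2 (Fe:FeS = 1:1): theoretical n(FeS) = 7.05817 mol, so theoretical mass = 7.05817 × 87.91 = 620.483 g.
At 82.32% yield, actual mass of FeS = 620.483 × 0.8232 = 510.782 g.

510.78 g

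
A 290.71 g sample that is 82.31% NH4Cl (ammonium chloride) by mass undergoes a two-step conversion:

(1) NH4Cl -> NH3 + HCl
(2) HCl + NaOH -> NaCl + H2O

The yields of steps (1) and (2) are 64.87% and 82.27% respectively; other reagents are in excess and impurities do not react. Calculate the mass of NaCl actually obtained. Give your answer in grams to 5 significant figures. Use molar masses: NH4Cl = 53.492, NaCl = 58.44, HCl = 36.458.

139.51 g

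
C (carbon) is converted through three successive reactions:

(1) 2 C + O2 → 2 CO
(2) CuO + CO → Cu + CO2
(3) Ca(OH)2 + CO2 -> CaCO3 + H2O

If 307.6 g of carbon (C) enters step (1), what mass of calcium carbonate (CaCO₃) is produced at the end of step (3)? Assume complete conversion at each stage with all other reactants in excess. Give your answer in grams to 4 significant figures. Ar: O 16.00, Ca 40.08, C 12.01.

M(C) = 12.01 g/mol.
M(CaCO3) = 40.08 + 12.01 + 3(16.00) = 100.09 g/mol.
n(C) = 307.6 / 12.01 = 25.612 mol.
Reaction (1): C→CO ratio 2:2 ⇒ n(CO) = 25.612 mol.
Reaction (2): CO→CO2 ratio 1:1 ⇒ n(CO2) = 25.612 mol.
Reaction (3): CO2→CaCO3 ratio 1:1 ⇒ n(CaCO3) = 25.612 mol.
Mass of CaCO3 = 25.612 × 100.09 = 2563.5 g.

2564 g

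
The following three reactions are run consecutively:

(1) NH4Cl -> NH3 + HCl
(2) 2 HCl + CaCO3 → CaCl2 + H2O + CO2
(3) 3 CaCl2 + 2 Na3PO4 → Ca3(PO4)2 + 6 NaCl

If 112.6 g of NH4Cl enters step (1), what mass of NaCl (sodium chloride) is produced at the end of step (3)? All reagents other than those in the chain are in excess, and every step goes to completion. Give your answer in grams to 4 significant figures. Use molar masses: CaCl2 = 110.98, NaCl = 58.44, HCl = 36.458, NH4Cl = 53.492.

123.0 g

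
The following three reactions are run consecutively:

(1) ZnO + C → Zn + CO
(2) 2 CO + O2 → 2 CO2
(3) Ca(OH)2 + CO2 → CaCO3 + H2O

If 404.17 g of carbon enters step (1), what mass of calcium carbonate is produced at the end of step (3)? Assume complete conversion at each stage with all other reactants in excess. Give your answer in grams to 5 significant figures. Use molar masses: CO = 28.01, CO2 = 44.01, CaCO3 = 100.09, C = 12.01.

3368.3 g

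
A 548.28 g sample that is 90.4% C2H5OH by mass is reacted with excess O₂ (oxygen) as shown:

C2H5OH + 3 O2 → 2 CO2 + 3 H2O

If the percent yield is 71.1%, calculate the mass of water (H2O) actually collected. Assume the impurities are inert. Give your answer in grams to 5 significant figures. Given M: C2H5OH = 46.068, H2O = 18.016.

413.45 g

Pure C2H5OH available = 548.28 g × 0.904 = 495.645 g.
n(C2H5OH) = 495.645 g / 46.068 g/mol = 10.7590 mol.
From the equation the C2H5OH:H2O mole ratio is 1:3, so n(H2O) = 10.7590 × 3/1 = 32.2770 mol.
Mass of H2O = 32.2770 mol × 18.016 g/mol = 581.502 g.
Actual mass collected = 581.502 g × 0.711 = 413.448 g.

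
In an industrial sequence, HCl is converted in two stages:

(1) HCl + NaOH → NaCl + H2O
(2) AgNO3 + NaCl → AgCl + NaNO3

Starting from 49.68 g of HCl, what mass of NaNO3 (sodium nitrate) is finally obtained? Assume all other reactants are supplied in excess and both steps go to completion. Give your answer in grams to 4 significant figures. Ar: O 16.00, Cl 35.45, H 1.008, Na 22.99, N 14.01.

M(HCl) = 1.008 + 35.45 = 36.458 g/mol.
M(NaNO3) = 22.99 + 14.01 + 3(16.00) = 85.00 g/mol.
n(HCl) = 49.680 / 36.458 = 1.3627 mol.
Step 1 gives a 1:1 ratio of HCl to NaCl, so n(NaCl) = 1.3627 mol.
In step 2 the NaCl:NaNO3 ratio is 1:1, so n(NaNO3) = 1.3627 mol.
Mass of NaNO3 = 1.3627 × 85.00 = 115.83 g.

115.8 g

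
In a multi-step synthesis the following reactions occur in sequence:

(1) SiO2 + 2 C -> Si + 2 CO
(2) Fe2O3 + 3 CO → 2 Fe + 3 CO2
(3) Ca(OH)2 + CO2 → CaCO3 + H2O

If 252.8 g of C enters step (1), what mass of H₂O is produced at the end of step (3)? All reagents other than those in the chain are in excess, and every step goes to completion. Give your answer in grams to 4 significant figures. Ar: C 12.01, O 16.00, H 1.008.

379.2 g

M(C) = 12.01 g/mol.
M(H2O) = 2(1.008) + 16.00 = 18.016 g/mol.
n(C) = 252.8 / 12.01 = 21.049 mol.
Reaction (1): C→CO ratio 2:2 ⇒ n(CO) = 21.049 mol.
Reaction (2): CO→CO2 ratio 3:3 ⇒ n(CO2) = 21.049 mol.
Reaction (3): CO2→H2O ratio 1:1 ⇒ n(H2O) = 21.049 mol.
Mass of H2O = 21.049 × 18.016 = 379.22 g.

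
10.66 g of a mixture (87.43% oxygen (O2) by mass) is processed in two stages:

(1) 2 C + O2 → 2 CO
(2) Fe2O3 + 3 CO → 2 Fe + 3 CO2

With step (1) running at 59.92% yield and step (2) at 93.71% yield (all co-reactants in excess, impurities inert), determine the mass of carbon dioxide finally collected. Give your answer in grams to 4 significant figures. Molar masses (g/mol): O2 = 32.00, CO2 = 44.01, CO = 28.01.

14.39 g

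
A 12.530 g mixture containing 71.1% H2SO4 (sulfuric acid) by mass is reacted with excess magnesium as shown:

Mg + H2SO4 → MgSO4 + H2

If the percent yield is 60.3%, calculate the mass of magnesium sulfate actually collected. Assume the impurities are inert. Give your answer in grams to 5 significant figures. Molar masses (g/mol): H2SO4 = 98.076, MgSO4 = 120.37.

Pure H2SO4 available = 12.530 g × 0.711 = 8.90883 g.
n(H2SO4) = 8.90883 g / 98.076 g/mol = 0.0908360 mol.
From the equation the H2SO4:MgSO4 mole ratio is 1:1, so n(MgSO4) = 0.0908360 × 1/1 = 0.0908360 mol.
Mass of MgSO4 = 0.0908360 mol × 120.37 g/mol = 10.9339 g.
Actual mass collected = 10.9339 g × 0.603 = 6.59316 g.

6.5932 g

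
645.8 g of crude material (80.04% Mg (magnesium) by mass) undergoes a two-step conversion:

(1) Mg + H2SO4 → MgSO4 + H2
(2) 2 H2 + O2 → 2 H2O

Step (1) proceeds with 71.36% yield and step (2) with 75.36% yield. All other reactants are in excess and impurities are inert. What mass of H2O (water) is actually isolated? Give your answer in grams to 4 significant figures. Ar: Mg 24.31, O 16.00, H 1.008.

Pure Mg = 645.8 × 0.8004 = 516.90 g.
M(Mg) = 24.31 g/mol.
M(H2O) = 2(1.008) + 16.00 = 18.016 g/mol.
n(Mg) = 516.90 / 24.31 = 21.263 mol.
Step 1 (Mg:H2 = 1:1): theoretical n(H2) = 21.263 mol; at 71.36% yield, n(H2) = 15.173 mol.
Step 2 (H2:H2O = 2:2): theoretical n(H2O) = 15.173 mol, so theoretical mass = 15.173 × 18.016 = 273.36 g.
At 75.36% yield, actual mass of H2O = 273.36 × 0.7536 = 206.00 g.

206.0 g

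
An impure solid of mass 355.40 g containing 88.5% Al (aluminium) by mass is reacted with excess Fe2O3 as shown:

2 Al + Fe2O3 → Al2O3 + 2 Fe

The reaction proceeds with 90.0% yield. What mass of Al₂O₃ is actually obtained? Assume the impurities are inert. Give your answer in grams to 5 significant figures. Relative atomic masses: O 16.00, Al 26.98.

Pure Al available = 355.40 g × 0.885 = 314.529 g.
M(Al) = 26.98 g/mol.
M(Al2O3) = 2(26.98) + 3(16.00) = 101.96 g/mol.
n(Al) = 314.529 g / 26.98 g/mol = 11.6579 mol.
From the equation the Al:Al2O3 mole ratio is 2:1, so n(Al2O3) = 11.6579 × 1/2 = 5.82893 mol.
Mass of Al2O3 = 5.82893 mol × 101.96 g/mol = 594.318 g.
Actual mass collected = 594.318 g × 0.900 = 534.886 g.

534.89 g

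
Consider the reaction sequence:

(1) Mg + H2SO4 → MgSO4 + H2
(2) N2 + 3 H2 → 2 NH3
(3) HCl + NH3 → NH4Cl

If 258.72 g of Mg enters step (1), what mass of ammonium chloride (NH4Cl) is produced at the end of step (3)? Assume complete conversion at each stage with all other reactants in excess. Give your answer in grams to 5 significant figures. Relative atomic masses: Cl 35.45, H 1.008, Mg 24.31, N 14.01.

379.53 g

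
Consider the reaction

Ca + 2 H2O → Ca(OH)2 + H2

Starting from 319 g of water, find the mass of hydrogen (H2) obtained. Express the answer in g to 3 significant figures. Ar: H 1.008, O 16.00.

17.8 g

M(H2O) = 2(1.008) + 16.00 = 18.016 g/mol.
M(H2) = 2(1.008) = 2.016 g/mol.
n(H2O) = 319.0 g / 18.016 g/mol = 17.71 mol.
From the equation the H2O:H2 mole ratio is 2:1, so n(H2) = 17.71 × 1/2 = 8.853 mol.
Mass of H2 = 8.853 mol × 2.016 g/mol = 17.85 g.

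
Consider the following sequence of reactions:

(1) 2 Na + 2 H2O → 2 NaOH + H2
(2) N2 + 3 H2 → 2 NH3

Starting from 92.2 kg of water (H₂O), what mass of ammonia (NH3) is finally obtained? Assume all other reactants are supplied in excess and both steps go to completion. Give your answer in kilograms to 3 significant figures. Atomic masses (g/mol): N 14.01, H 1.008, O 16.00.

M(H2O) = 2(1.008) + 16.00 = 18.016 g/mol.
M(NH3) = 14.01 + 3(1.008) = 17.034 g/mol.
92.2 kg = 92200 g.
n(H2O) = 92200 / 18.016 = 5118 mol.
Step 1 gives a 2:1 ratio of H2O to H2, so n(H2) = 2559 mol.
In step 2 the H2:NH3 ratio is 3:2, so n(NH3) = 1706 mol.
Mass of NH3 = 1706 × 17.034 = 29060 g = 29.1 kg.

29.1 kg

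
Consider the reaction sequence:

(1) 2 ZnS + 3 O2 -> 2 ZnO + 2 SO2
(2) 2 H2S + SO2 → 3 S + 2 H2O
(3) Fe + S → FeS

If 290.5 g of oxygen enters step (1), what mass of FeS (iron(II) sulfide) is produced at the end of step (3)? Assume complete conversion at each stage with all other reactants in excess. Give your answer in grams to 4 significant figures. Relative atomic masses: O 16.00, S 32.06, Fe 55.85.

M(O2) = 2(16.00) = 32.00 g/mol.
M(FeS) = 55.85 + 32.06 = 87.91 g/mol.
n(O2) = 290.5 / 32.00 = 9.0781 mol.
Reaction (1): O2→SO2 ratio 3:2 ⇒ n(SO2) = 6.0521 mol.
Reaction (2): SO2→S ratio 1:3 ⇒ n(S) = 18.156 mol.
Reaction (3): S→FeS ratio 1:1 ⇒ n(FeS) = 18.156 mol.
Mass of FeS = 18.156 × 87.91 = 1596.1 g.

1596 g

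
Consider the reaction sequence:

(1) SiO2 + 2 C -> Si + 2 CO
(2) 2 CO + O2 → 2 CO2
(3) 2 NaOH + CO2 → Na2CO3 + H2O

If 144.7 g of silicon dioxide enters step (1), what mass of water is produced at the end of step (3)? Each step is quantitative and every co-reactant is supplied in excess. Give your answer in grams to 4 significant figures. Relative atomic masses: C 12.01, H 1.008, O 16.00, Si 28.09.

86.77 g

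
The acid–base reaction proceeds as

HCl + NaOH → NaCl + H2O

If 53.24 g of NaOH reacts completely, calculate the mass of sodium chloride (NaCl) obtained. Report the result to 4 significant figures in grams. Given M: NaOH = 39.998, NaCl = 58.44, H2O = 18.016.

n(NaOH) = 53.240 g / 39.998 g/mol = 1.3311 mol.
From the equation the NaOH:NaCl mole ratio is 1:1, so n(NaCl) = 1.3311 × 1/1 = 1.3311 mol.
Mass of NaCl = 1.3311 mol × 58.44 g/mol = 77.788 g.

77.79 g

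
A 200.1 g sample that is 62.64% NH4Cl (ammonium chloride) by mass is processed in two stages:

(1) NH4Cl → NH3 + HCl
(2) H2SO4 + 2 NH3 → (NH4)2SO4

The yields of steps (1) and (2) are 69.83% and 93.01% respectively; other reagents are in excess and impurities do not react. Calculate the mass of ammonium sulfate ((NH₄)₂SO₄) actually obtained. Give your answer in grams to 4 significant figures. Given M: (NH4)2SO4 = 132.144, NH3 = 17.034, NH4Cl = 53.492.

Pure NH4Cl = 200.1 × 0.6264 = 125.34 g.
n(NH4Cl) = 125.34 / 53.492 = 2.3432 mol.
Step 1 (NH4Cl:NH3 = 1:1): theoretical n(NH3) = 2.3432 mol; at 69.83% yield, n(NH3) = 1.6363 mol.
Step 2 (NH3:(NH4)2SO4 = 2:1): theoretical n((NH4)2SO4) = 0.81813 mol, so theoretical mass = 0.81813 × 132.144 = 108.11 g.
At 93.01% yield, actual mass of (NH4)2SO4 = 108.11 × 0.9301 = 100.55 g.

100.6 g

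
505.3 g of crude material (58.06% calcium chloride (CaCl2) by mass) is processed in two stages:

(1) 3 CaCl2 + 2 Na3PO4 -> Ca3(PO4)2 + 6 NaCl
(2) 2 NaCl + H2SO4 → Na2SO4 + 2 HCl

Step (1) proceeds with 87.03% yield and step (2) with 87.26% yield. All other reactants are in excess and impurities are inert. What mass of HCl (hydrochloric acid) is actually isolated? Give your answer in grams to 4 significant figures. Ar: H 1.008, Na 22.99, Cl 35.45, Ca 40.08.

Pure CaCl2 = 505.3 × 0.5806 = 293.38 g.
M(CaCl2) = 40.08 + 2(35.45) = 110.98 g/mol.
M(HCl) = 1.008 + 35.45 = 36.458 g/mol.
n(CaCl2) = 293.38 / 110.98 = 2.6435 mol.
Step 1 (CaCl2:NaCl = 3:6): theoretical n(NaCl) = 5.2870 mol; at 87.03% yield, n(NaCl) = 4.6013 mol.
Step 2 (NaCl:HCl = 2:2): theoretical n(HCl) = 4.6013 mol, so theoretical mass = 4.6013 × 36.458 = 167.75 g.
At 87.26% yield, actual mass of HCl = 167.75 × 0.8726 = 146.38 g.

146.4 g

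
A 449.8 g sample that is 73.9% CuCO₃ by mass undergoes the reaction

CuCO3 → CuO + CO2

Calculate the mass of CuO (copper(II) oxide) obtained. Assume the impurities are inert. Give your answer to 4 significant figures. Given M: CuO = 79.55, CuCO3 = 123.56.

Mass of pure CuCO3 = 449.8 g × 0.739 = 332.40 g.
n(CuCO3) = 332.40 g / 123.56 g/mol = 2.6902 mol.
From the equation the CuCO3:CuO mole ratio is 1:1, so n(CuO) = 2.6902 × 1/1 = 2.6902 mol.
Mass of CuO = 2.6902 mol × 79.55 g/mol = 214.01 g.

214.0 g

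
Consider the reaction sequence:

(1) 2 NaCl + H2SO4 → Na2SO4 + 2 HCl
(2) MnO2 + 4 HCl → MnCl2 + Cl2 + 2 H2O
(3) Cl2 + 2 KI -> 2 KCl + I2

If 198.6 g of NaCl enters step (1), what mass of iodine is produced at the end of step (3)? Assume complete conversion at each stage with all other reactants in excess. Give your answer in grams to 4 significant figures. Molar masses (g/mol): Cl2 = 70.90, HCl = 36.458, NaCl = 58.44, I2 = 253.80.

215.6 g

n(NaCl) = 198.6 / 58.44 = 3.3984 mol.
Reaction (1): NaCl→HCl ratio 2:2 ⇒ n(HCl) = 3.3984 mol.
Reaction (2): HCl→Cl2 ratio 4:1 ⇒ n(Cl2) = 0.84959 mol.
Reaction (3): Cl2→I2 ratio 1:1 ⇒ n(I2) = 0.84959 mol.
Mass of I2 = 0.84959 × 253.80 = 215.63 g.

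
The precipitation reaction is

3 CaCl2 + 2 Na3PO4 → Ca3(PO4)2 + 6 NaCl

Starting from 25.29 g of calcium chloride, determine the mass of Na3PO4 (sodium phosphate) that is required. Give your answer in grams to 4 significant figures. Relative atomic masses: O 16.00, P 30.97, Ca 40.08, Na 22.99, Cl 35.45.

24.91 g

M(CaCl2) = 40.08 + 2(35.45) = 110.98 g/mol.
M(Na3PO4) = 3(22.99) + 30.97 + 4(16.00) = 163.94 g/mol.
n(CaCl2) = 25.290 g / 110.98 g/mol = 0.22788 mol.
From the equation the CaCl2:Na3PO4 mole ratio is 3:2, so n(Na3PO4) = 0.22788 × 2/3 = 0.15192 mol.
Mass of Na3PO4 = 0.15192 mol × 163.94 g/mol = 24.906 g.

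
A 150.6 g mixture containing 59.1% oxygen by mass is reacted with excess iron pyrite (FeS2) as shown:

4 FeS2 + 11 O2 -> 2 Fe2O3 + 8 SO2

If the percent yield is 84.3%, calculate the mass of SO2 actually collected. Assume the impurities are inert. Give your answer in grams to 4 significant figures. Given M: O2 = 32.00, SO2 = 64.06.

Pure O2 available = 150.6 g × 0.591 = 89.005 g.
n(O2) = 89.005 g / 32.00 g/mol = 2.7814 mol.
From the equation the O2:SO2 mole ratio is 11:8, so n(SO2) = 2.7814 × 8/11 = 2.0228 mol.
Mass of SO2 = 2.0228 mol × 64.06 g/mol = 129.58 g.
Actual mass collected = 129.58 g × 0.843 = 109.24 g.

109.2 g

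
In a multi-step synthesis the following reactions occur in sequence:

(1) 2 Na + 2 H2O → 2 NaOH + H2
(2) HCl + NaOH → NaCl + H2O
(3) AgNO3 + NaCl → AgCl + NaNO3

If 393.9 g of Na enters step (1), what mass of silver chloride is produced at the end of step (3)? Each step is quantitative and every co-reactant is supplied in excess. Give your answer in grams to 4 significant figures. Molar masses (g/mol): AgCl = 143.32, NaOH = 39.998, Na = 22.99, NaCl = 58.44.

2456 g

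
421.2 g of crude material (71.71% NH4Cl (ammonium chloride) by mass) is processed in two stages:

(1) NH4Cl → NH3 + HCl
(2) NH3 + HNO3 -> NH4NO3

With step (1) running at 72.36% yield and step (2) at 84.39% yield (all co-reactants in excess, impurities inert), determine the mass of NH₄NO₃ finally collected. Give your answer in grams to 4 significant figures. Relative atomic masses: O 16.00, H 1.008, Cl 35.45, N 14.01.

Pure NH4Cl = 421.2 × 0.7171 = 302.04 g.
M(NH4Cl) = 14.01 + 4(1.008) + 35.45 = 53.492 g/mol.
M(NH4NO3) = 2(14.01) + 4(1.008) + 3(16.00) = 80.052 g/mol.
n(NH4Cl) = 302.04 / 53.492 = 5.6465 mol.
Step 1 (NH4Cl:NH3 = 1:1): theoretical n(NH3) = 5.6465 mol; at 72.36% yield, n(NH3) = 4.0858 mol.
Step 2 (NH3:NH4NO3 = 1:1): theoretical n(NH4NO3) = 4.0858 mol, so theoretical mass = 4.0858 × 80.052 = 327.08 g.
At 84.39% yield, actual mass of NH4NO3 = 327.08 × 0.8439 = 276.02 g.

276.0 g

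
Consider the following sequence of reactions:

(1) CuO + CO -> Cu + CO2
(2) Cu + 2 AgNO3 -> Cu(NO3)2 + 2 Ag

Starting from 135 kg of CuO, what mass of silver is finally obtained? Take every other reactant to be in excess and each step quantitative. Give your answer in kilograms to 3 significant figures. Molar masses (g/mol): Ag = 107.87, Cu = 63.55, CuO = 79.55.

366 kg

135 kg = 135000 g.
n(CuO) = 135000 / 79.55 = 1697 mol.
Step 1 gives a 1:1 ratio of CuO to Cu, so n(Cu) = 1697 mol.
In step 2 the Cu:Ag ratio is 1:2, so n(Ag) = 3394 mol.
Mass of Ag = 3394 × 107.87 = 366100 g = 366 kg.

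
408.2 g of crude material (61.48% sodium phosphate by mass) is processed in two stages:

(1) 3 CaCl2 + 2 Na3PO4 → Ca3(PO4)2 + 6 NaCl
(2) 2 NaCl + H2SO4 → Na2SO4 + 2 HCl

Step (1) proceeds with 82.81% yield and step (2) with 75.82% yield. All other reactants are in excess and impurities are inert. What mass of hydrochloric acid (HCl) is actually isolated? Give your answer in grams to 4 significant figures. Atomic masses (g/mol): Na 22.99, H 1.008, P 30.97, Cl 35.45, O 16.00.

Pure Na3PO4 = 408.2 × 0.6148 = 250.96 g.
M(Na3PO4) = 3(22.99) + 30.97 + 4(16.00) = 163.94 g/mol.
M(HCl) = 1.008 + 35.45 = 36.458 g/mol.
n(Na3PO4) = 250.96 / 163.94 = 1.5308 mol.
Step 1 (Na3PO4:NaCl = 2:6): theoretical n(NaCl) = 4.5924 mol; at 82.81% yield, n(NaCl) = 3.8030 mol.
Step 2 (NaCl:HCl = 2:2): theoretical n(HCl) = 3.8030 mol, so theoretical mass = 3.8030 × 36.458 = 138.65 g.
At 75.82% yield, actual mass of HCl = 138.65 × 0.7582 = 105.12 g.

105.1 g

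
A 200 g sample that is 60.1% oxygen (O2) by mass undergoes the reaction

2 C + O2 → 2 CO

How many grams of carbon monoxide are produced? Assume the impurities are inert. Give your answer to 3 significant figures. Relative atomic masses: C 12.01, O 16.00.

Mass of pure O2 = 200 g × 0.601 = 120.2 g.
M(O2) = 2(16.00) = 32.00 g/mol.
M(CO) = 12.01 + 16.00 = 28.01 g/mol.
n(O2) = 120.2 g / 32.00 g/mol = 3.756 mol.
From the equation the O2:CO mole ratio is 1:2, so n(CO) = 3.756 × 2/1 = 7.513 mol.
Mass of CO = 7.513 mol × 28.01 g/mol = 210.4 g.

210 g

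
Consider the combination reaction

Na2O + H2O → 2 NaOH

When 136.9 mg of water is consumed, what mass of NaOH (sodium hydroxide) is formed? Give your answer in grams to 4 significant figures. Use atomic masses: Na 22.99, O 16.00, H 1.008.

0.6079 g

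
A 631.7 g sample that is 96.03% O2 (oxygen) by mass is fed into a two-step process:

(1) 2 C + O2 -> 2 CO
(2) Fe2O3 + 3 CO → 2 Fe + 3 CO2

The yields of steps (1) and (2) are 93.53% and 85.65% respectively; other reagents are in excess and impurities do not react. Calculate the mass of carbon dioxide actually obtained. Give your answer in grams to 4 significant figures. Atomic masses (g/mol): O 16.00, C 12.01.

Pure O2 = 631.7 × 0.9603 = 606.62 g.
M(O2) = 2(16.00) = 32.00 g/mol.
M(CO2) = 12.01 + 2(16.00) = 44.01 g/mol.
n(O2) = 606.62 / 32.00 = 18.957 mol.
Step 1 (O2:CO = 1:2): theoretical n(CO) = 37.914 mol; at 93.53% yield, n(CO) = 35.461 mol.
Step 2 (CO:CO2 = 3:3): theoretical n(CO2) = 35.461 mol, so theoretical mass = 35.461 × 44.01 = 1560.6 g.
At 85.65% yield, actual mass of CO2 = 1560.6 × 0.8565 = 1336.7 g.

1337 g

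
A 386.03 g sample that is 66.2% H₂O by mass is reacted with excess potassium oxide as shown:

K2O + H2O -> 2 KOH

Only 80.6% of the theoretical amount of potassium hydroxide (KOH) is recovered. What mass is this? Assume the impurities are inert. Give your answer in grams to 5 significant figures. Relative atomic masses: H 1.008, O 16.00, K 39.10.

1283.0 g

Pure H2O available = 386.03 g × 0.662 = 255.552 g.
M(H2O) = 2(1.008) + 16.00 = 18.016 g/mol.
M(KOH) = 39.10 + 16.00 + 1.008 = 56.108 g/mol.
n(H2O) = 255.552 g / 18.016 g/mol = 14.1847 mol.
From the equation the H2O:KOH mole ratio is 1:2, so n(KOH) = 14.1847 × 2/1 = 28.3694 mol.
Mass of KOH = 28.3694 mol × 56.108 g/mol = 1591.75 g.
Actual mass collected = 1591.75 g × 0.806 = 1282.95 g.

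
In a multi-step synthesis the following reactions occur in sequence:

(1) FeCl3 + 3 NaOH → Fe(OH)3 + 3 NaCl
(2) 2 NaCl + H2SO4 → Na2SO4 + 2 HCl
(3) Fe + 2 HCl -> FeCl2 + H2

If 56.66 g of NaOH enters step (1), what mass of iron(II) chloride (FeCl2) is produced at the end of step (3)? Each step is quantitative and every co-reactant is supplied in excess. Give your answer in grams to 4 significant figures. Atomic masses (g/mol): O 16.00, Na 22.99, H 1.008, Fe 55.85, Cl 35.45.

M(NaOH) = 22.99 + 16.00 + 1.008 = 39.998 g/mol.
M(FeCl2) = 55.85 + 2(35.45) = 126.75 g/mol.
n(NaOH) = 56.66 / 39.998 = 1.4166 mol.
Reaction (1): NaOH→NaCl ratio 3:3 ⇒ n(NaCl) = 1.4166 mol.
Reaction (2): NaCl→HCl ratio 2:2 ⇒ n(HCl) = 1.4166 mol.
Reaction (3): HCl→FeCl2 ratio 2:1 ⇒ n(FeCl2) = 0.70829 mol.
Mass of FeCl2 = 0.70829 × 126.75 = 89.775 g.

89.78 g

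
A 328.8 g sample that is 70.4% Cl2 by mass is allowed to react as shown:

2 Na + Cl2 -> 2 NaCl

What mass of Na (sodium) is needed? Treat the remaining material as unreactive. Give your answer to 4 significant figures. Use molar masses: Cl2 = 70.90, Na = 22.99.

Mass of pure Cl2 = 328.8 g × 0.704 = 231.48 g.
n(Cl2) = 231.48 g / 70.90 g/mol = 3.2648 mol.
From the equation the Cl2:Na mole ratio is 1:2, so n(Na) = 3.2648 × 2/1 = 6.5296 mol.
Mass of Na = 6.5296 mol × 22.99 g/mol = 150.12 g.

150.1 g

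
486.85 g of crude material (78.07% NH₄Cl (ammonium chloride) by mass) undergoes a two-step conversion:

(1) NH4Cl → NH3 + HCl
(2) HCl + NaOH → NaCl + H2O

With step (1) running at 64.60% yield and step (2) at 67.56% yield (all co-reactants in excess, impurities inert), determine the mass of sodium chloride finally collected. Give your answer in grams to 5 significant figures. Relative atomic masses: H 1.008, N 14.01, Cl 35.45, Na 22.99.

181.23 g

Pure NH4Cl = 486.85 × 0.7807 = 380.084 g.
M(NH4Cl) = 14.01 + 4(1.008) + 35.45 = 53.492 g/mol.
M(NaCl) = 22.99 + 35.45 = 58.44 g/mol.
n(NH4Cl) = 380.084 / 53.492 = 7.10543 mol.
Step 1 (NH4Cl:HCl = 1:1): theoretical n(HCl) = 7.10543 mol; at 64.60% yield, n(HCl) = 4.59011 mol.
Step 2 (HCl:NaCl = 1:1): theoretical n(NaCl) = 4.59011 mol, so theoretical mass = 4.59011 × 58.44 = 268.246 g.
At 67.56% yield, actual mass of NaCl = 268.246 × 0.6756 = 181.227 g.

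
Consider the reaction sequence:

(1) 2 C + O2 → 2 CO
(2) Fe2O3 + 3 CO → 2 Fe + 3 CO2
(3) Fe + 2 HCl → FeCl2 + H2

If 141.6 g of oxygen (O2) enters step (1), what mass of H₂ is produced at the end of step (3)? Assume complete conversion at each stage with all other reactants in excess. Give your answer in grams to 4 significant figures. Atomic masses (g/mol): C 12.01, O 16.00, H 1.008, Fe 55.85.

M(O2) = 2(16.00) = 32.00 g/mol.
M(H2) = 2(1.008) = 2.016 g/mol.
n(O2) = 141.6 / 32.00 = 4.4250 mol.
Reaction (1): O2→CO ratio 1:2 ⇒ n(CO) = 8.8500 mol.
Reaction (2): CO→Fe ratio 3:2 ⇒ n(Fe) = 5.9000 mol.
Reaction (3): Fe→H2 ratio 1:1 ⇒ n(H2) = 5.9000 mol.
Mass of H2 = 5.9000 × 2.016 = 11.894 g.

11.89 g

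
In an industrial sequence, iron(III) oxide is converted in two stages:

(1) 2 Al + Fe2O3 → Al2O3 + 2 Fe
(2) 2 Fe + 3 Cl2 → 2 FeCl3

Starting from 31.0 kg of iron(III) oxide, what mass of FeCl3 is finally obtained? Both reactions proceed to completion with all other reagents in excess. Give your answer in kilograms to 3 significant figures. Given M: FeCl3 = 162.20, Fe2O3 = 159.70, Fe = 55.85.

63.0 kg

31.0 kg = 31000 g.
n(Fe2O3) = 31000 / 159.70 = 194.1 mol.
Step 1 gives a 1:2 ratio of Fe2O3 to Fe, so n(Fe) = 388.2 mol.
In step 2 the Fe:FeCl3 ratio is 2:2, so n(FeCl3) = 388.2 mol.
Mass of FeCl3 = 388.2 × 162.20 = 62970 g = 63.0 kg.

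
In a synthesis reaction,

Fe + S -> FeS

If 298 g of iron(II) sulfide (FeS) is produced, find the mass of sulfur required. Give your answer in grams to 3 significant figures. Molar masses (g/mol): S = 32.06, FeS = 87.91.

109 g

n(FeS) = 298.0 g / 87.91 g/mol = 3.390 mol.
From the equation the FeS:S mole ratio is 1:1, so n(S) = 3.390 × 1/1 = 3.390 mol.
Mass of S = 3.390 mol × 32.06 g/mol = 108.7 g.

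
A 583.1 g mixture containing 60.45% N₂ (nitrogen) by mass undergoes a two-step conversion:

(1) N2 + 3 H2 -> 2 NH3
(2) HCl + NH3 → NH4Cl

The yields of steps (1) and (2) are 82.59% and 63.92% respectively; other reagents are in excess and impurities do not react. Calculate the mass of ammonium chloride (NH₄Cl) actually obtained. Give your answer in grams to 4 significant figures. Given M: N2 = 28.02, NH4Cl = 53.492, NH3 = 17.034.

Pure N2 = 583.1 × 0.6045 = 352.48 g.
n(N2) = 352.48 / 28.02 = 12.580 mol.
Step 1 (N2:NH3 = 1:2): theoretical n(NH3) = 25.159 mol; at 82.59% yield, n(NH3) = 20.779 mol.
Step 2 (NH3:NH4Cl = 1:1): theoretical n(NH4Cl) = 20.779 mol, so theoretical mass = 20.779 × 53.492 = 1111.5 g.
At 63.92% yield, actual mass of NH4Cl = 1111.5 × 0.6392 = 710.48 g.

710.5 g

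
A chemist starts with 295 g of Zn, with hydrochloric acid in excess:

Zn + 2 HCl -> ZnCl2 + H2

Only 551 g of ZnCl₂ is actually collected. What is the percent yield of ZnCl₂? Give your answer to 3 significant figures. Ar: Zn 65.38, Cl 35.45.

M(Zn) = 65.38 g/mol.
M(ZnCl2) = 65.38 + 2(35.45) = 136.28 g/mol.
n(Zn) = 295.0 g / 65.38 g/mol = 4.512 mol.
From the equation the Zn:ZnCl2 mole ratio is 1:1, so n(ZnCl2) = 4.512 × 1/1 = 4.512 mol.
Mass of ZnCl2 = 4.512 mol × 136.28 g/mol = 614.9 g.
This is the theoretical yield. Percent yield = 551 g / 614.9 g × 100% = 89.61%.

89.6 %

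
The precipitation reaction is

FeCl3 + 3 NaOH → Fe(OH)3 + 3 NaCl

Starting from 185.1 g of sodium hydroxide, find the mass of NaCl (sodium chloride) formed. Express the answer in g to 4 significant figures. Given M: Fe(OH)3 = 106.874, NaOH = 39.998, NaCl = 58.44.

270.4 g

n(NaOH) = 185.10 g / 39.998 g/mol = 4.6277 mol.
From the equation the NaOH:NaCl mole ratio is 3:3, so n(NaCl) = 4.6277 × 3/3 = 4.6277 mol.
Mass of NaCl = 4.6277 mol × 58.44 g/mol = 270.44 g.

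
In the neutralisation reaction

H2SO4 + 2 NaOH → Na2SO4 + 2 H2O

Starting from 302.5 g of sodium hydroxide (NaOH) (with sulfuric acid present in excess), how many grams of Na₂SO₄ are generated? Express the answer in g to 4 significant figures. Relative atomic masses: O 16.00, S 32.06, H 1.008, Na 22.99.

537.1 g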